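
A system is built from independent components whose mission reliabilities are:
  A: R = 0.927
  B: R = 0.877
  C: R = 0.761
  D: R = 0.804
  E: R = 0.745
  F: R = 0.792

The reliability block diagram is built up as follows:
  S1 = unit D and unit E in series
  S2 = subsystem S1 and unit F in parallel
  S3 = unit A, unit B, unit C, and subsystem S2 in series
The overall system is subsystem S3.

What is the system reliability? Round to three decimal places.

Series (D and E): 0.80400 × 0.74500 = 0.59898
Parallel ([0.59898] and F): 1 − (1 − 0.59898)(1 − 0.79200) = 0.91659
Series (A, B, C, and [0.91659]): 0.92700 × 0.87700 × 0.76100 × 0.91659 = 0.567

0.567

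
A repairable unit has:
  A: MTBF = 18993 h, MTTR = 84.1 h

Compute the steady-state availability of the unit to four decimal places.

A(A) = MTBF/(MTBF+MTTR) = 18993/(18993+84.1) = 0.9956

0.9956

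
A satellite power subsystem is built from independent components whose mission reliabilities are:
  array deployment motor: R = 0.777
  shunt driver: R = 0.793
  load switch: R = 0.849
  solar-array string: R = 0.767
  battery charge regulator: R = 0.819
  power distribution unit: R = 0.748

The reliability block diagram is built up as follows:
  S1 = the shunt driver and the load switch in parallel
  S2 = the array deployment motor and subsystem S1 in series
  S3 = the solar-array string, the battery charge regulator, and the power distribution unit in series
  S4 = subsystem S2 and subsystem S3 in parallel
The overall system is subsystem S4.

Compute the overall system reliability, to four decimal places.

Parallel (shunt driver and load switch): 1 − (1 − 0.793000)(1 − 0.849000) = 0.968743
Series (array deployment motor and [0.968743]): 0.777000 × 0.968743 = 0.752713
Series (solar-array string, battery charge regulator, and power distribution unit): 0.767000 × 0.819000 × 0.748000 = 0.469873
Parallel ([0.752713] and [0.469873]): 1 − (1 − 0.752713)(1 − 0.469873) = 0.8689

0.8689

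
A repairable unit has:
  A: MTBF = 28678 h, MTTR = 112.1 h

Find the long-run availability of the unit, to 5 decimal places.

A(A) = MTBF/(MTBF+MTTR) = 28678/(28678+112.1) = 0.99611

0.99611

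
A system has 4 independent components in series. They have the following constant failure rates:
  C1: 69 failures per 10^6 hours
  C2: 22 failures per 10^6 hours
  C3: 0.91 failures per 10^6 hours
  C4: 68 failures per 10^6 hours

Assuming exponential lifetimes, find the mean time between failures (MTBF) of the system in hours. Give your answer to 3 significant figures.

Series of exponential components: λ_sys = Σ λ_i
λ_sys = 0.000069 + 0.000022 + 0.00000091 + 0.000068 = 1.5991e-04 /h
MTBF = 1 / λ_sys = 6250 h

6250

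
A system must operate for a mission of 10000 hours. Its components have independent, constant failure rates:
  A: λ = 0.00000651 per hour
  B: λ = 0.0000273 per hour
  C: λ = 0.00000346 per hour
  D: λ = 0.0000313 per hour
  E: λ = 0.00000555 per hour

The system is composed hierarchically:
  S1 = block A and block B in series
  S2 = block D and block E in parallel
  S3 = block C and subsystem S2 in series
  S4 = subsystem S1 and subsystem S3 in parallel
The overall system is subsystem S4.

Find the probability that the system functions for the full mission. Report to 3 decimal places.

R(A) = exp(−0.00000651 × 10000) = 0.93697
R(B) = exp(−0.0000273 × 10000) = 0.76109
R(C) = exp(−0.00000346 × 10000) = 0.96599
R(D) = exp(−0.0000313 × 10000) = 0.73125
R(E) = exp(−0.00000555 × 10000) = 0.94601
Series (A and B): 0.93697 × 0.76109 = 0.71312
Parallel (D and E): 1 − (1 − 0.73125)(1 − 0.94601) = 0.98549
Series (C and [0.98549]): 0.96599 × 0.98549 = 0.95197
Parallel ([0.71312] and [0.95197]): 1 − (1 − 0.71312)(1 − 0.95197) = 0.986

0.986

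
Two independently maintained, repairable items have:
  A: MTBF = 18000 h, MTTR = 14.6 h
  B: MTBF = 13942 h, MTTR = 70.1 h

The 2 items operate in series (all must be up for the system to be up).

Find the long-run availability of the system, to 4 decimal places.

0.9942

A(A) = MTBF/(MTBF+MTTR) = 18000/(18000+14.6) = 0.999190
A(B) = MTBF/(MTBF+MTTR) = 13942/(13942+70.1) = 0.994997
Series availability: 0.999190 × 0.994997 = 0.9942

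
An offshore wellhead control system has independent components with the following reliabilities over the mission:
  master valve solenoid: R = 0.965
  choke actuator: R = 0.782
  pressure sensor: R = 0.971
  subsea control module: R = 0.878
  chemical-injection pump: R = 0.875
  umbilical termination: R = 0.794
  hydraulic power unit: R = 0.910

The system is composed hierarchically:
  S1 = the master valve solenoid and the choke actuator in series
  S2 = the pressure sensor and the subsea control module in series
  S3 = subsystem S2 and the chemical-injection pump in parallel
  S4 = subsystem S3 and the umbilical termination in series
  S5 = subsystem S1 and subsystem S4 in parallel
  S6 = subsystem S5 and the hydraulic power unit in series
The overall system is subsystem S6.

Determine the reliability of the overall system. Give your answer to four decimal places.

0.8607

Series (master valve solenoid and choke actuator): 0.965000 × 0.782000 = 0.754630
Series (pressure sensor and subsea control module): 0.971000 × 0.878000 = 0.852538
Parallel ([0.852538] and chemical-injection pump): 1 − (1 − 0.852538)(1 − 0.875000) = 0.981567
Series ([0.981567] and umbilical termination): 0.981567 × 0.794000 = 0.779364
Parallel ([0.754630] and [0.779364]): 1 − (1 − 0.754630)(1 − 0.779364) = 0.945863
Series ([0.945863] and hydraulic power unit): 0.945863 × 0.910000 = 0.8607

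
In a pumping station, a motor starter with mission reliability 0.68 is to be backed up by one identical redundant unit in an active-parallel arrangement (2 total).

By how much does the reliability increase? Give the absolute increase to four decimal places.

0.2176

R_before = 0.68
R_after = 1 − (1 − 0.68)^2 = 0.8976
ΔR = 0.8976 − 0.68 = 0.2176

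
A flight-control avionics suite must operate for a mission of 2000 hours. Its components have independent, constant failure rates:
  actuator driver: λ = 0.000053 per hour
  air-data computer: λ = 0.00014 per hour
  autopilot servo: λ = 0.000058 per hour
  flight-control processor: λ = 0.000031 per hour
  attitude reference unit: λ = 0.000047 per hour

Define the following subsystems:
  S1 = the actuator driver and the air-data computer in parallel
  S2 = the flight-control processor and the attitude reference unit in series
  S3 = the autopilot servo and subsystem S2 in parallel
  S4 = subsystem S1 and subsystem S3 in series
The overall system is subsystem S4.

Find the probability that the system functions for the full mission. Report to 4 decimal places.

0.9600

R(actuator driver) = exp(−0.000053 × 2000) = 0.899425
R(air-data computer) = exp(−0.00014 × 2000) = 0.755784
R(autopilot servo) = exp(−0.000058 × 2000) = 0.890475
R(flight-control processor) = exp(−0.000031 × 2000) = 0.939883
R(attitude reference unit) = exp(−0.000047 × 2000) = 0.910283
Parallel (actuator driver and air-data computer): 1 − (1 − 0.899425)(1 − 0.755784) = 0.975438
Series (flight-control processor and attitude reference unit): 0.939883 × 0.910283 = 0.855560
Parallel (autopilot servo and [0.855560]): 1 − (1 − 0.890475)(1 − 0.855560) = 0.984180
Series ([0.975438] and [0.984180]): 0.975438 × 0.984180 = 0.9600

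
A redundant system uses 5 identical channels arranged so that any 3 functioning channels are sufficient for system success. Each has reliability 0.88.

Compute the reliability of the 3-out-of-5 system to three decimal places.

0.986

R = Σ_{i=3}^{5} C(5,i) p^i (1−p)^{5−i} with p = 0.88
C(5,3)·0.88^3·0.12^2 = 0.09813
C(5,4)·0.88^4·0.12^1 = 0.35982
C(5,5)·0.88^5·0.12^0 = 0.52773
Sum = 0.986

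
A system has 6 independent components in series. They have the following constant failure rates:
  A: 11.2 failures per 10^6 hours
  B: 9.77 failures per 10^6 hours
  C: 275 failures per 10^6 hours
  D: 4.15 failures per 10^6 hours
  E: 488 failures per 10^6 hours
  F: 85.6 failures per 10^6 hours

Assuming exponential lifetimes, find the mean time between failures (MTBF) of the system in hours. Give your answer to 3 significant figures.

1140

Series of exponential components: λ_sys = Σ λ_i
λ_sys = 0.0000112 + 0.00000977 + 0.000275 + 0.00000415 + 0.000488 + 0.0000856 = 8.7372e-04 /h
MTBF = 1 / λ_sys = 1140 h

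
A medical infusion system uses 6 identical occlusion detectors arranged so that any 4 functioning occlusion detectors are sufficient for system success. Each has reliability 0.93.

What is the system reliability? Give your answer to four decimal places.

R = Σ_{i=4}^{6} C(6,i) p^i (1−p)^{6−i} with p = 0.93
C(6,4)·0.93^4·0.07^2 = 0.054982
C(6,5)·0.93^5·0.07^1 = 0.292189
C(6,6)·0.93^6·0.07^0 = 0.646990
Sum = 0.9942

0.9942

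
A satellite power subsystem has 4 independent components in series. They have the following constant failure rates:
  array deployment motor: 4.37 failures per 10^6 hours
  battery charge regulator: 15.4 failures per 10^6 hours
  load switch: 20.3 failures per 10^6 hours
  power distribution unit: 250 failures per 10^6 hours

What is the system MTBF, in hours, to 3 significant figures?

Series of exponential components: λ_sys = Σ λ_i
λ_sys = 0.00000437 + 0.0000154 + 0.0000203 + 0.000250 = 2.9007e-04 /h
MTBF = 1 / λ_sys = 3450 h

3450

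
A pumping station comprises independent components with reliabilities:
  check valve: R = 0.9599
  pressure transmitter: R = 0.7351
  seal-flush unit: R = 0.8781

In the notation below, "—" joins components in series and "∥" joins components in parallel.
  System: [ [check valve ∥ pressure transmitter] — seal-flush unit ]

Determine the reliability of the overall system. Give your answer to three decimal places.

Parallel (check valve and pressure transmitter): 1 − (1 − 0.95990)(1 − 0.73510) = 0.98938
Series ([0.98938] and seal-flush unit): 0.98938 × 0.87810 = 0.869

0.869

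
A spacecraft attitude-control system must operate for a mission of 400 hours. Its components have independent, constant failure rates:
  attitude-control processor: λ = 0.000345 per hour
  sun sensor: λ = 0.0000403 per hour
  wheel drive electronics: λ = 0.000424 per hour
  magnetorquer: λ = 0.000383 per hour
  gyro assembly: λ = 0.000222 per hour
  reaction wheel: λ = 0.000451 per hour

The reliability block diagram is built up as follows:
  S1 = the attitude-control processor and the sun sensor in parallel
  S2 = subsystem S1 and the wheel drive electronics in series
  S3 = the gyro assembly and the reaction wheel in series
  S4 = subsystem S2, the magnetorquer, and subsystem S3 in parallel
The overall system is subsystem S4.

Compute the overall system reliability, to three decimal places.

0.995

R(attitude-control processor) = exp(−0.000345 × 400) = 0.87110
R(sun sensor) = exp(−0.0000403 × 400) = 0.98401
R(wheel drive electronics) = exp(−0.000424 × 400) = 0.84400
R(magnetorquer) = exp(−0.000383 × 400) = 0.85796
R(gyro assembly) = exp(−0.000222 × 400) = 0.91503
R(reaction wheel) = exp(−0.000451 × 400) = 0.83494
Parallel (attitude-control processor and sun sensor): 1 − (1 − 0.87110)(1 − 0.98401) = 0.99794
Series ([0.99794] and wheel drive electronics): 0.99794 × 0.84400 = 0.84226
Series (gyro assembly and reaction wheel): 0.91503 × 0.83494 = 0.76400
Parallel ([0.84226], magnetorquer, and [0.76400]): 1 − (1 − 0.84226)(1 − 0.85796)(1 − 0.76400) = 0.995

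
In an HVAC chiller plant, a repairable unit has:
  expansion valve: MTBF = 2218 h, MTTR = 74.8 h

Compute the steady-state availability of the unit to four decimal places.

0.9674

A(expansion valve) = MTBF/(MTBF+MTTR) = 2218/(2218+74.8) = 0.9674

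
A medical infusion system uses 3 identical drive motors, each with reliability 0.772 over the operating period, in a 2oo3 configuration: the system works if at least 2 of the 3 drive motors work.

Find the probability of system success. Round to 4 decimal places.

0.8678

R = Σ_{i=2}^{3} C(3,i) p^i (1−p)^{3−i} with p = 0.772
C(3,2)·0.772^2·0.228^1 = 0.407653
C(3,3)·0.772^3·0.228^0 = 0.460100
Sum = 0.8678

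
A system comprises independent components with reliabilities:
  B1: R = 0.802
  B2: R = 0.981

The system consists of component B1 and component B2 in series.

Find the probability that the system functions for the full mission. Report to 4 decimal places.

0.7868

Series (B1 and B2): 0.802000 × 0.981000 = 0.7868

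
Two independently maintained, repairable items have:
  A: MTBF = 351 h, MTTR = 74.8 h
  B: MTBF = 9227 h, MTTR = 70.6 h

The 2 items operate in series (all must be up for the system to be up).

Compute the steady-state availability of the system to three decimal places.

A(A) = MTBF/(MTBF+MTTR) = 351/(351+74.8) = 0.824331
A(B) = MTBF/(MTBF+MTTR) = 9227/(9227+70.6) = 0.992407
Series availability: 0.824331 × 0.992407 = 0.818

0.818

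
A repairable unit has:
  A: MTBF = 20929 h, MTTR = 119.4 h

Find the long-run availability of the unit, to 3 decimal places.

0.994

A(A) = MTBF/(MTBF+MTTR) = 20929/(20929+119.4) = 0.994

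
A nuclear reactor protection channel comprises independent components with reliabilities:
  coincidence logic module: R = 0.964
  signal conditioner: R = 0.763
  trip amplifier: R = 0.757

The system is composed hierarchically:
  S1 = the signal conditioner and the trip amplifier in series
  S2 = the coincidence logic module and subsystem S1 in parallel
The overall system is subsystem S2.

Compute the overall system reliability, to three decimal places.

Series (signal conditioner and trip amplifier): 0.76300 × 0.75700 = 0.57759
Parallel (coincidence logic module and [0.57759]): 1 − (1 − 0.96400)(1 − 0.57759) = 0.985

0.985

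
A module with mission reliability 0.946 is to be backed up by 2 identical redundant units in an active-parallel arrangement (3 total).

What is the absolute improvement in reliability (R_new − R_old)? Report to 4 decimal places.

R_before = 0.946
R_after = 1 − (1 − 0.946)^3 = 0.9998
ΔR = 0.9998 − 0.946 = 0.0538

0.0538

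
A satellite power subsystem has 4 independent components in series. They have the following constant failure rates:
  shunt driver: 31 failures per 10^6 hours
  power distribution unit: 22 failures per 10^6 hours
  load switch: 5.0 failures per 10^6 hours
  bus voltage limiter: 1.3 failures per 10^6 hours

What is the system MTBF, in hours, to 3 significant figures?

16900

Series of exponential components: λ_sys = Σ λ_i
λ_sys = 0.000031 + 0.000022 + 0.0000050 + 0.0000013 = 5.9300e-05 /h
MTBF = 1 / λ_sys = 16900 h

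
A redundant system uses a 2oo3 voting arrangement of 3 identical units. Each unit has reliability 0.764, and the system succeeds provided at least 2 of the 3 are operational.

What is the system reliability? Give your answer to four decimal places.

R = Σ_{i=2}^{3} C(3,i) p^i (1−p)^{3−i} with p = 0.764
C(3,2)·0.764^2·0.236^1 = 0.413257
C(3,3)·0.764^3·0.236^0 = 0.445944
Sum = 0.8592

0.8592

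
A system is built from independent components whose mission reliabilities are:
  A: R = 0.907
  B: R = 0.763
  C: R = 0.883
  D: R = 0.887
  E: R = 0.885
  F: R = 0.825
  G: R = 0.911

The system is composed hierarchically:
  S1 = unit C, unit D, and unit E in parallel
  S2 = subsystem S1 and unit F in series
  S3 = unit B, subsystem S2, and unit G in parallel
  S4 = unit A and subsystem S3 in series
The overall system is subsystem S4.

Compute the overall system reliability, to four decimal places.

0.9036

Parallel (C, D, and E): 1 − (1 − 0.883000)(1 − 0.887000)(1 − 0.885000) = 0.998480
Series ([0.998480] and F): 0.998480 × 0.825000 = 0.823746
Parallel (B, [0.823746], and G): 1 − (1 − 0.763000)(1 − 0.823746)(1 − 0.911000) = 0.996282
Series (A and [0.996282]): 0.907000 × 0.996282 = 0.9036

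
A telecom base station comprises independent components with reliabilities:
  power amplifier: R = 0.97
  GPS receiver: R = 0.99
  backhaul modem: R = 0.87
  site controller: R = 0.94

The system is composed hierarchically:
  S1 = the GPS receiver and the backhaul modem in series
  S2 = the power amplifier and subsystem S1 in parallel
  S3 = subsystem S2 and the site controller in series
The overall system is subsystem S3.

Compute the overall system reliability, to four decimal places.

Series (GPS receiver and backhaul modem): 0.990000 × 0.870000 = 0.861300
Parallel (power amplifier and [0.861300]): 1 − (1 − 0.970000)(1 − 0.861300) = 0.995839
Series ([0.995839] and site controller): 0.995839 × 0.940000 = 0.9361

0.9361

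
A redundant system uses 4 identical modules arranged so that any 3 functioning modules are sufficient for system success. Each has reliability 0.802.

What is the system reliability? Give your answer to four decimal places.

0.8223

R = Σ_{i=3}^{4} C(4,i) p^i (1−p)^{4−i} with p = 0.802
C(4,3)·0.802^3·0.198^1 = 0.408553
C(4,4)·0.802^4·0.198^0 = 0.413711
Sum = 0.8223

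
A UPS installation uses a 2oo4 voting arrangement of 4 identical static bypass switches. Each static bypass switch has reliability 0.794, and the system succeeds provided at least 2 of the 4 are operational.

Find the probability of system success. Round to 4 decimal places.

R = Σ_{i=2}^{4} C(4,i) p^i (1−p)^{4−i} with p = 0.794
C(4,2)·0.794^2·0.206^2 = 0.160519
C(4,3)·0.794^3·0.206^1 = 0.412467
C(4,4)·0.794^4·0.206^0 = 0.397450
Sum = 0.9704

0.9704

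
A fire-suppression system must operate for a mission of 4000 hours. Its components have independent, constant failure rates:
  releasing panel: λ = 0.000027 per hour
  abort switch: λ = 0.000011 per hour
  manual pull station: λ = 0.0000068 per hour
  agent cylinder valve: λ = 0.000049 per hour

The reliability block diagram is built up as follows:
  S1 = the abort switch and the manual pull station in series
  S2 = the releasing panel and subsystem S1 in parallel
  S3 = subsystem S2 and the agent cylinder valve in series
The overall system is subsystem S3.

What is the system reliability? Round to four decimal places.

R(releasing panel) = exp(−0.000027 × 4000) = 0.897628
R(abort switch) = exp(−0.000011 × 4000) = 0.956954
R(manual pull station) = exp(−0.0000068 × 4000) = 0.973167
R(agent cylinder valve) = exp(−0.000049 × 4000) = 0.822012
Series (abort switch and manual pull station): 0.956954 × 0.973167 = 0.931276
Parallel (releasing panel and [0.931276]): 1 − (1 − 0.897628)(1 − 0.931276) = 0.992965
Series ([0.992965] and agent cylinder valve): 0.992965 × 0.822012 = 0.8162

0.8162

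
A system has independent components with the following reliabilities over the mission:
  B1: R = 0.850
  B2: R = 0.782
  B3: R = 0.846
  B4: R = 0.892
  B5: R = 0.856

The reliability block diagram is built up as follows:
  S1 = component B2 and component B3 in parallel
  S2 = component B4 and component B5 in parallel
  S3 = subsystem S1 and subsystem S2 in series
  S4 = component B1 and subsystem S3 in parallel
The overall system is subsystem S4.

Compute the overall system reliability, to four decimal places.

Parallel (B2 and B3): 1 − (1 − 0.782000)(1 − 0.846000) = 0.966428
Parallel (B4 and B5): 1 − (1 − 0.892000)(1 − 0.856000) = 0.984448
Series ([0.966428] and [0.984448]): 0.966428 × 0.984448 = 0.951398
Parallel (B1 and [0.951398]): 1 − (1 − 0.850000)(1 − 0.951398) = 0.9927

0.9927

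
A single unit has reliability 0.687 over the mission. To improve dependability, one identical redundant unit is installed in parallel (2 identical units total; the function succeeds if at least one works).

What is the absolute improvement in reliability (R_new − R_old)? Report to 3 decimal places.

R_before = 0.687
R_after = 1 − (1 − 0.687)^2 = 0.902
ΔR = 0.902 − 0.687 = 0.215

0.215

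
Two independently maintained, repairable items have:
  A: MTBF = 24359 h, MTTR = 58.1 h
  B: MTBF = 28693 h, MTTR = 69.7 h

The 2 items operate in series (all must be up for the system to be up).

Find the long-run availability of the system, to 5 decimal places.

A(A) = MTBF/(MTBF+MTTR) = 24359/(24359+58.1) = 0.997621
A(B) = MTBF/(MTBF+MTTR) = 28693/(28693+69.7) = 0.997577
Series availability: 0.997621 × 0.997577 = 0.99520

0.99520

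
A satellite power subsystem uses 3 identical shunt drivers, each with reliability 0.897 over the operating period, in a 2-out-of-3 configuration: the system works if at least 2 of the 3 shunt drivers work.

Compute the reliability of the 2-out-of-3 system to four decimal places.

0.9704

R = Σ_{i=2}^{3} C(3,i) p^i (1−p)^{3−i} with p = 0.897
C(3,2)·0.897^2·0.103^1 = 0.248624
C(3,3)·0.897^3·0.103^0 = 0.721734
Sum = 0.9704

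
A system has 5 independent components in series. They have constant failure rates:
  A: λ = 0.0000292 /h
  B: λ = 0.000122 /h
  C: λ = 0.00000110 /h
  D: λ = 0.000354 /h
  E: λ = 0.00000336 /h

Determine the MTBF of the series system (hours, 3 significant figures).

1960

Series of exponential components: λ_sys = Σ λ_i
λ_sys = 0.0000292 + 0.000122 + 0.00000110 + 0.000354 + 0.00000336 = 5.0966e-04 /h
MTBF = 1 / λ_sys = 1960 h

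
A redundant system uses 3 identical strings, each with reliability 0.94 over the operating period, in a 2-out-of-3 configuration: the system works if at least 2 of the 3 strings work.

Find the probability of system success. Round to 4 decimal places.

0.9896

R = Σ_{i=2}^{3} C(3,i) p^i (1−p)^{3−i} with p = 0.94
C(3,2)·0.94^2·0.06^1 = 0.159048
C(3,3)·0.94^3·0.06^0 = 0.830584
Sum = 0.9896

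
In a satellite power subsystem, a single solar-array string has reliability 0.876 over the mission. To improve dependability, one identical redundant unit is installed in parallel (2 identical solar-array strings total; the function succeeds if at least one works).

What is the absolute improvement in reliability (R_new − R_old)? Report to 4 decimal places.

R_before = 0.876
R_after = 1 − (1 − 0.876)^2 = 0.9846
ΔR = 0.9846 − 0.876 = 0.1086

0.1086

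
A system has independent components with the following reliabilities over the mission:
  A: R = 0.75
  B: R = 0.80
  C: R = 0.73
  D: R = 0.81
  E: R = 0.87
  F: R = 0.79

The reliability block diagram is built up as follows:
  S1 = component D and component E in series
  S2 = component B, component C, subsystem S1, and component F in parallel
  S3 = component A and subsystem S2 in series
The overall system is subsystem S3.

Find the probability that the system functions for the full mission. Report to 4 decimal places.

0.7475

Series (D and E): 0.810000 × 0.870000 = 0.704700
Parallel (B, C, [0.704700], and F): 1 − (1 − 0.800000)(1 − 0.730000)(1 − 0.704700)(1 − 0.790000) = 0.996651
Series (A and [0.996651]): 0.750000 × 0.996651 = 0.7475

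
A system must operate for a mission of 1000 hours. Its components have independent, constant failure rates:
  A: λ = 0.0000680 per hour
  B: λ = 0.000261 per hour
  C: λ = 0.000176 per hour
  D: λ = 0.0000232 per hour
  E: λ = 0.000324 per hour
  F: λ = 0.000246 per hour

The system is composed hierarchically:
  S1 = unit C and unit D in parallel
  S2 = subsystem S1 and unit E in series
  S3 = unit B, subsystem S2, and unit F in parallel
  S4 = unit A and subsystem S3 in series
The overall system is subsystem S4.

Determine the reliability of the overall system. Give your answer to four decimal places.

0.9212

R(A) = exp(−0.0000680 × 1000) = 0.934260
R(B) = exp(−0.000261 × 1000) = 0.770281
R(C) = exp(−0.000176 × 1000) = 0.838618
R(D) = exp(−0.0000232 × 1000) = 0.977067
R(E) = exp(−0.000324 × 1000) = 0.723250
R(F) = exp(−0.000246 × 1000) = 0.781922
Parallel (C and D): 1 − (1 − 0.838618)(1 − 0.977067) = 0.996299
Series ([0.996299] and E): 0.996299 × 0.723250 = 0.720573
Parallel (B, [0.720573], and F): 1 − (1 − 0.770281)(1 − 0.720573)(1 − 0.781922) = 0.986002
Series (A and [0.986002]): 0.934260 × 0.986002 = 0.9212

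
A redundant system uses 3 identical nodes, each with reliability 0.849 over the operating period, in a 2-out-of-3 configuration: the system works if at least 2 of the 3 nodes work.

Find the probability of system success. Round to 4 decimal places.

R = Σ_{i=2}^{3} C(3,i) p^i (1−p)^{3−i} with p = 0.849
C(3,2)·0.849^2·0.151^1 = 0.326523
C(3,3)·0.849^3·0.151^0 = 0.611960
Sum = 0.9385

0.9385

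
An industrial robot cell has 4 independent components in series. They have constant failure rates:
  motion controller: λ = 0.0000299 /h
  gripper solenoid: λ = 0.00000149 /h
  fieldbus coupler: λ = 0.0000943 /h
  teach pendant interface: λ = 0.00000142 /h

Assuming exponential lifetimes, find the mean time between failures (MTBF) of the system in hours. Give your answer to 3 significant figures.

Series of exponential components: λ_sys = Σ λ_i
λ_sys = 0.0000299 + 0.00000149 + 0.0000943 + 0.00000142 = 1.2711e-04 /h
MTBF = 1 / λ_sys = 7870 h

7870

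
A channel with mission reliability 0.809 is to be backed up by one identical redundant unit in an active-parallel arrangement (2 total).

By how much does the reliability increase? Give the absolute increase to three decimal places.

R_before = 0.809
R_after = 1 − (1 − 0.809)^2 = 0.964
ΔR = 0.964 − 0.809 = 0.155

0.155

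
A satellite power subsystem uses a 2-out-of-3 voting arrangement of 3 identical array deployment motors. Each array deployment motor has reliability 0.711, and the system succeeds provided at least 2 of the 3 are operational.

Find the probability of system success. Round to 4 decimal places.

0.7977

R = Σ_{i=2}^{3} C(3,i) p^i (1−p)^{3−i} with p = 0.711
C(3,2)·0.711^2·0.289^1 = 0.438287
C(3,3)·0.711^3·0.289^0 = 0.359425
Sum = 0.7977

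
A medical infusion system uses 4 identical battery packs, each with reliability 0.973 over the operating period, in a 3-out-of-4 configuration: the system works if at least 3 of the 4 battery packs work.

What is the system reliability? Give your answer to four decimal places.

R = Σ_{i=3}^{4} C(4,i) p^i (1−p)^{4−i} with p = 0.973
C(4,3)·0.973^3·0.027^1 = 0.099486
C(4,4)·0.973^4·0.027^0 = 0.896296
Sum = 0.9958

0.9958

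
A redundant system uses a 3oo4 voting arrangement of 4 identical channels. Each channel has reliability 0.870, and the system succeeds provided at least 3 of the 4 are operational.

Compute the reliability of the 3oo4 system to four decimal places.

R = Σ_{i=3}^{4} C(4,i) p^i (1−p)^{4−i} with p = 0.870
C(4,3)·0.870^3·0.130^1 = 0.342422
C(4,4)·0.870^4·0.130^0 = 0.572898
Sum = 0.9153

0.9153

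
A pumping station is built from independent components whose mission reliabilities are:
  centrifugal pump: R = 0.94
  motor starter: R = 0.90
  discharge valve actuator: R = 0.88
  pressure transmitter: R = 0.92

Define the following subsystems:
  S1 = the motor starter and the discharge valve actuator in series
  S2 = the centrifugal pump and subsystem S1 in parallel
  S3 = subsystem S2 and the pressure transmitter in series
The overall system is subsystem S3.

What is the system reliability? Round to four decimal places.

0.9085

Series (motor starter and discharge valve actuator): 0.900000 × 0.880000 = 0.792000
Parallel (centrifugal pump and [0.792000]): 1 − (1 − 0.940000)(1 − 0.792000) = 0.987520
Series ([0.987520] and pressure transmitter): 0.987520 × 0.920000 = 0.9085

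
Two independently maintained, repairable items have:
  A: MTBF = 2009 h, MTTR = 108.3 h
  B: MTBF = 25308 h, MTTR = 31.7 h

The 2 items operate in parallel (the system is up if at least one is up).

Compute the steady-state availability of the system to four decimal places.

A(A) = MTBF/(MTBF+MTTR) = 2009/(2009+108.3) = 0.948850
A(B) = MTBF/(MTBF+MTTR) = 25308/(25308+31.7) = 0.998749
Parallel availability: 1 − (1 − 0.948850)(1 − 0.998749) = 0.9999

0.9999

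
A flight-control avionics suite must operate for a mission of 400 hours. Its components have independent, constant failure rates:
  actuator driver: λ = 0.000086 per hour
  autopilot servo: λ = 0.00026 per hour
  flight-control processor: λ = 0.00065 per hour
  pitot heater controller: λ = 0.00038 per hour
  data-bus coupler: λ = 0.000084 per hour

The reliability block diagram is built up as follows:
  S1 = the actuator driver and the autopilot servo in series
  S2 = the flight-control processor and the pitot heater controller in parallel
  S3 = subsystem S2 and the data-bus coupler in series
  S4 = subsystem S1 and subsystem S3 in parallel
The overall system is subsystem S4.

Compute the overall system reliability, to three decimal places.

R(actuator driver) = exp(−0.000086 × 400) = 0.96618
R(autopilot servo) = exp(−0.00026 × 400) = 0.90123
R(flight-control processor) = exp(−0.00065 × 400) = 0.77105
R(pitot heater controller) = exp(−0.00038 × 400) = 0.85899
R(data-bus coupler) = exp(−0.000084 × 400) = 0.96696
Series (actuator driver and autopilot servo): 0.96618 × 0.90123 = 0.87075
Parallel (flight-control processor and pitot heater controller): 1 − (1 − 0.77105)(1 − 0.85899) = 0.96772
Series ([0.96772] and data-bus coupler): 0.96772 × 0.96696 = 0.93575
Parallel ([0.87075] and [0.93575]): 1 − (1 − 0.87075)(1 − 0.93575) = 0.992

0.992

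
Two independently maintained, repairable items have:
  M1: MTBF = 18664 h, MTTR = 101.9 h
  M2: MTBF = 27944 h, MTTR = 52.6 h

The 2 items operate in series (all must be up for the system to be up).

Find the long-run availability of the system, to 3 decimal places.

0.993

A(M1) = MTBF/(MTBF+MTTR) = 18664/(18664+101.9) = 0.994570
A(M2) = MTBF/(MTBF+MTTR) = 27944/(27944+52.6) = 0.998121
Series availability: 0.994570 × 0.998121 = 0.993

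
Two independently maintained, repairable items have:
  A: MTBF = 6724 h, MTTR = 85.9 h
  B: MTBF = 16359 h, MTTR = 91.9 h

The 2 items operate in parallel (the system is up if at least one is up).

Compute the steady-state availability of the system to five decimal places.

0.99993

A(A) = MTBF/(MTBF+MTTR) = 6724/(6724+85.9) = 0.987386
A(B) = MTBF/(MTBF+MTTR) = 16359/(16359+91.9) = 0.994414
Parallel availability: 1 − (1 − 0.987386)(1 − 0.994414) = 0.99993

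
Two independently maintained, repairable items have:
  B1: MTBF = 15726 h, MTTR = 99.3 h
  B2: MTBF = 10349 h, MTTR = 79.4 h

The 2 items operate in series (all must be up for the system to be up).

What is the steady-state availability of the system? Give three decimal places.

0.986

A(B1) = MTBF/(MTBF+MTTR) = 15726/(15726+99.3) = 0.993725
A(B2) = MTBF/(MTBF+MTTR) = 10349/(10349+79.4) = 0.992386
Series availability: 0.993725 × 0.992386 = 0.986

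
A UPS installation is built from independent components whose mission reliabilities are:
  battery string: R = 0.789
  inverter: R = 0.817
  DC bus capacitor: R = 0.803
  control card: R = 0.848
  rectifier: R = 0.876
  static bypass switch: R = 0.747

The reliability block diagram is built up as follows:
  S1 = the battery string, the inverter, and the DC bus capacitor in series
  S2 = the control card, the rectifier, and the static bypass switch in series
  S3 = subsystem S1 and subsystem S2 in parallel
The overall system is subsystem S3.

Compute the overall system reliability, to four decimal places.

0.7853

Series (battery string, inverter, and DC bus capacitor): 0.789000 × 0.817000 × 0.803000 = 0.517624
Series (control card, rectifier, and static bypass switch): 0.848000 × 0.876000 × 0.747000 = 0.554907
Parallel ([0.517624] and [0.554907]): 1 − (1 − 0.517624)(1 − 0.554907) = 0.7853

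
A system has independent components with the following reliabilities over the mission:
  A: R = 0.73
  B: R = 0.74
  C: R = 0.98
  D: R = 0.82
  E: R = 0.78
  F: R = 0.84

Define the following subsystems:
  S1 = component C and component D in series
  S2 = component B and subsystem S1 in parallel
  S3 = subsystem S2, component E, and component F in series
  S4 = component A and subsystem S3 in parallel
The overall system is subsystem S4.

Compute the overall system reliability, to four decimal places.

Series (C and D): 0.980000 × 0.820000 = 0.803600
Parallel (B and [0.803600]): 1 − (1 − 0.740000)(1 − 0.803600) = 0.948936
Series ([0.948936], E, and F): 0.948936 × 0.780000 × 0.840000 = 0.621743
Parallel (A and [0.621743]): 1 − (1 − 0.730000)(1 − 0.621743) = 0.8979

0.8979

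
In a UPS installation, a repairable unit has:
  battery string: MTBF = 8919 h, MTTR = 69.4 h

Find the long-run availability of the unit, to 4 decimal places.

A(battery string) = MTBF/(MTBF+MTTR) = 8919/(8919+69.4) = 0.9923

0.9923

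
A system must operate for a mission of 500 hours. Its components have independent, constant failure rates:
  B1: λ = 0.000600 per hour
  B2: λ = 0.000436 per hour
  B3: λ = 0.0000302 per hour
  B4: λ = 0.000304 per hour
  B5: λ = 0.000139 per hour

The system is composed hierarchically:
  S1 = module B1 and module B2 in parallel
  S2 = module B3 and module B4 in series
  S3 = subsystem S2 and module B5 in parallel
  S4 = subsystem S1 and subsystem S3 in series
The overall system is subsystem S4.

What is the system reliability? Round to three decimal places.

R(B1) = exp(−0.000600 × 500) = 0.74082
R(B2) = exp(−0.000436 × 500) = 0.80413
R(B3) = exp(−0.0000302 × 500) = 0.98501
R(B4) = exp(−0.000304 × 500) = 0.85899
R(B5) = exp(−0.000139 × 500) = 0.93286
Parallel (B1 and B2): 1 − (1 − 0.74082)(1 − 0.80413) = 0.94923
Series (B3 and B4): 0.98501 × 0.85899 = 0.84611
Parallel ([0.84611] and B5): 1 − (1 − 0.84611)(1 − 0.93286) = 0.98967
Series ([0.94923] and [0.98967]): 0.94923 × 0.98967 = 0.939

0.939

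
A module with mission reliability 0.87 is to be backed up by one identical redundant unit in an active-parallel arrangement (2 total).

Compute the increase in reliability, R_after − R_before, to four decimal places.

R_before = 0.87
R_after = 1 − (1 − 0.87)^2 = 0.9831
ΔR = 0.9831 − 0.87 = 0.1131

0.1131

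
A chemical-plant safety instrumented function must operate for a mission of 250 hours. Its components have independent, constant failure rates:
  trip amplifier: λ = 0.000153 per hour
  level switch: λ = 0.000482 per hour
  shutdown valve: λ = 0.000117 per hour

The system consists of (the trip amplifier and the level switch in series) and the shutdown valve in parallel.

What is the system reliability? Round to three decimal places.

0.996

R(trip amplifier) = exp(−0.000153 × 250) = 0.96247
R(level switch) = exp(−0.000482 × 250) = 0.88648
R(shutdown valve) = exp(−0.000117 × 250) = 0.97117
Series (trip amplifier and level switch): 0.96247 × 0.88648 = 0.85321
Parallel ([0.85321] and shutdown valve): 1 − (1 − 0.85321)(1 − 0.97117) = 0.996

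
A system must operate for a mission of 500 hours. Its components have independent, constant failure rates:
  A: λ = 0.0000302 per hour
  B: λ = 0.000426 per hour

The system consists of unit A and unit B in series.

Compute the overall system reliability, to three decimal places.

0.796

R(A) = exp(−0.0000302 × 500) = 0.98501
R(B) = exp(−0.000426 × 500) = 0.80816
Series (A and B): 0.98501 × 0.80816 = 0.796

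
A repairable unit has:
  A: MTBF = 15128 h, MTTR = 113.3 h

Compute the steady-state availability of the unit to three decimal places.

0.993

A(A) = MTBF/(MTBF+MTTR) = 15128/(15128+113.3) = 0.993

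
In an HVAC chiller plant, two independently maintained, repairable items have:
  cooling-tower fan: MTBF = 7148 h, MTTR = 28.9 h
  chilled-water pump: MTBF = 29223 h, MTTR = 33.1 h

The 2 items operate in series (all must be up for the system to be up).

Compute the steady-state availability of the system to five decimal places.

0.99485

A(cooling-tower fan) = MTBF/(MTBF+MTTR) = 7148/(7148+28.9) = 0.995973
A(chilled-water pump) = MTBF/(MTBF+MTTR) = 29223/(29223+33.1) = 0.998869
Series availability: 0.995973 × 0.998869 = 0.99485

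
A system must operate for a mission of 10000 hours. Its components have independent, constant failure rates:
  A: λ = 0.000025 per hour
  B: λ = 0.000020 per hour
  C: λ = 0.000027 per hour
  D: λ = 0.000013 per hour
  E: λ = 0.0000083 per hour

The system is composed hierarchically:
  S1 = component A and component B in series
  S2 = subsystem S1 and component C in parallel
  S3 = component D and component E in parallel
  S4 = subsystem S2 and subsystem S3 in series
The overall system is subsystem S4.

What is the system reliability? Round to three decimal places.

R(A) = exp(−0.000025 × 10000) = 0.77880
R(B) = exp(−0.000020 × 10000) = 0.81873
R(C) = exp(−0.000027 × 10000) = 0.76338
R(D) = exp(−0.000013 × 10000) = 0.87810
R(E) = exp(−0.0000083 × 10000) = 0.92035
Series (A and B): 0.77880 × 0.81873 = 0.63763
Parallel ([0.63763] and C): 1 − (1 − 0.63763)(1 − 0.76338) = 0.91426
Parallel (D and E): 1 − (1 − 0.87810)(1 − 0.92035) = 0.99029
Series ([0.91426] and [0.99029]): 0.91426 × 0.99029 = 0.905

0.905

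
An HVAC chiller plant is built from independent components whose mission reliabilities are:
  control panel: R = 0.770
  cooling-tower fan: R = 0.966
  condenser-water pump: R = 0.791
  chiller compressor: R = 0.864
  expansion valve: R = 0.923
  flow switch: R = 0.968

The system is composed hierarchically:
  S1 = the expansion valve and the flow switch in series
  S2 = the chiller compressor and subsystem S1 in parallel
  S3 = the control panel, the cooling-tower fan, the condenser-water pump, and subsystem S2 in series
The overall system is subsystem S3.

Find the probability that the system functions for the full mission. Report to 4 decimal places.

Series (expansion valve and flow switch): 0.923000 × 0.968000 = 0.893464
Parallel (chiller compressor and [0.893464]): 1 − (1 − 0.864000)(1 − 0.893464) = 0.985511
Series (control panel, cooling-tower fan, condenser-water pump, and [0.985511]): 0.770000 × 0.966000 × 0.791000 × 0.985511 = 0.5798

0.5798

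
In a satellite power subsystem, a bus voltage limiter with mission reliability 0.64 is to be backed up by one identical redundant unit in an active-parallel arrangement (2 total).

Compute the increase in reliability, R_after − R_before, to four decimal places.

R_before = 0.64
R_after = 1 − (1 − 0.64)^2 = 0.8704
ΔR = 0.8704 − 0.64 = 0.2304

0.2304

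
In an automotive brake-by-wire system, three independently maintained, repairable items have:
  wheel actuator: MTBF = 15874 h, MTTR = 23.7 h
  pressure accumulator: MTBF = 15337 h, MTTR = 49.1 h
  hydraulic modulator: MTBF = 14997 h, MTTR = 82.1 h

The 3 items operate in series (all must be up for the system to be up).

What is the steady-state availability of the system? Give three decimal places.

0.990

A(wheel actuator) = MTBF/(MTBF+MTTR) = 15874/(15874+23.7) = 0.998509
A(pressure accumulator) = MTBF/(MTBF+MTTR) = 15337/(15337+49.1) = 0.996809
A(hydraulic modulator) = MTBF/(MTBF+MTTR) = 14997/(14997+82.1) = 0.994555
Series availability: 0.998509 × 0.996809 × 0.994555 = 0.990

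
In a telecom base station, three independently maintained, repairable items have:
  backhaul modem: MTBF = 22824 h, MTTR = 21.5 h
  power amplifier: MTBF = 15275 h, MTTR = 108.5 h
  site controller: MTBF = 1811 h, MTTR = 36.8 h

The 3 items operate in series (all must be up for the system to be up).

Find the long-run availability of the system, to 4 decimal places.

A(backhaul modem) = MTBF/(MTBF+MTTR) = 22824/(22824+21.5) = 0.999059
A(power amplifier) = MTBF/(MTBF+MTTR) = 15275/(15275+108.5) = 0.992947
A(site controller) = MTBF/(MTBF+MTTR) = 1811/(1811+36.8) = 0.980084
Series availability: 0.999059 × 0.992947 × 0.980084 = 0.9723

0.9723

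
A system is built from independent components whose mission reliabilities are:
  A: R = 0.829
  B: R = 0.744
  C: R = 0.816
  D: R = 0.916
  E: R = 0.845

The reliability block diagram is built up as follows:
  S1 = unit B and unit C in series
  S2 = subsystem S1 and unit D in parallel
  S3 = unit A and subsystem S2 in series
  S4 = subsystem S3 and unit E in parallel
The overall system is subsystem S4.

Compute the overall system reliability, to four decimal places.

0.9693

Series (B and C): 0.744000 × 0.816000 = 0.607104
Parallel ([0.607104] and D): 1 − (1 − 0.607104)(1 − 0.916000) = 0.966997
Series (A and [0.966997]): 0.829000 × 0.966997 = 0.801641
Parallel ([0.801641] and E): 1 − (1 − 0.801641)(1 − 0.845000) = 0.9693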